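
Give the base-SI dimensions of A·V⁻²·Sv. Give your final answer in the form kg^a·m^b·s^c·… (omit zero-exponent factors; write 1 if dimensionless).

V = kg·m²·s⁻³·A⁻¹.
So V⁻² = kg⁻²·m⁻⁴·s⁶·A².
Sv = m²·s⁻².
Combining: A·V⁻²·Sv = A · (kg⁻²·m⁻⁴·s⁶·A²) · (m²·s⁻²) = kg⁻²·m⁻²·s⁴·A³.

kg⁻²·m⁻²·s⁴·A³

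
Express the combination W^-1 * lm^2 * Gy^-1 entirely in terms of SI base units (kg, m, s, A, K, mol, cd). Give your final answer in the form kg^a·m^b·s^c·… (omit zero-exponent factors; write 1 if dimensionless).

W = kg·m²·s⁻³.
So W⁻¹ = kg⁻¹·m⁻²·s³.
lm = cd.
So lm² = cd².
Gy = m²·s⁻².
So Gy⁻¹ = m⁻²·s².
Combining: W⁻¹·lm²·Gy⁻¹ = (kg⁻¹·m⁻²·s³) · cd² · (m⁻²·s²) = kg⁻¹·m⁻⁴·s⁵·cd².

kg⁻¹·m⁻⁴·s⁵·cd²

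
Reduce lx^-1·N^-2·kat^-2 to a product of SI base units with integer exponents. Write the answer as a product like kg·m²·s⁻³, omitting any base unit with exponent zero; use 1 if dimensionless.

kg⁻²·s⁶·mol⁻²·cd⁻¹

lx = m⁻²·cd.
So lx⁻¹ = m²·cd⁻¹.
N = kg·m·s⁻².
So N⁻² = kg⁻²·m⁻²·s⁴.
kat = s⁻¹·mol.
So kat⁻² = s²·mol⁻².
Combining: lx⁻¹·N⁻²·kat⁻² = (m²·cd⁻¹) · (kg⁻²·m⁻²·s⁴) · (s²·mol⁻²) = kg⁻²·s⁶·mol⁻²·cd⁻¹.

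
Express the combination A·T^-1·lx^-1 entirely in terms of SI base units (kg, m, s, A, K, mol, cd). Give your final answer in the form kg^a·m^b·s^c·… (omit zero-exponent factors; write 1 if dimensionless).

kg⁻¹·m²·s²·A²·cd⁻¹

T = Wb/m² (flux density = flux per area),
    = kg·s⁻²·A⁻¹.
So T⁻¹ = kg⁻¹·s²·A.
lx = lm/m² (illuminance = luminous flux per area),
    = m⁻²·cd.
So lx⁻¹ = m²·cd⁻¹.
Combining: A·T⁻¹·lx⁻¹ = A · (kg⁻¹·s²·A) · (m²·cd⁻¹) = kg⁻¹·m²·s²·A²·cd⁻¹.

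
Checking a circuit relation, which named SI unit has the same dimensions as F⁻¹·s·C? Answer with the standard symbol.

Wb

F = C/V (capacitance = charge per voltage),
    = A·s/(kg·m²·s⁻³·A⁻¹) (substituting C and V),
    = kg⁻¹·m⁻²·s⁴·A².
So F⁻¹ = kg·m²·s⁻⁴·A⁻².
C = A·s = s·A (charge = current × time).
Combining: F⁻¹·s·C = (kg·m²·s⁻⁴·A⁻²) · s · (s·A) = kg·m²·s⁻²·A⁻¹.
kg·m²·s⁻²·A⁻¹ is the base-SI form of the weber.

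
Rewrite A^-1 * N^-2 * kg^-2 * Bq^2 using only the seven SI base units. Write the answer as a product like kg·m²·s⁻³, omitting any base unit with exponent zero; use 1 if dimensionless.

kg⁻⁴·m⁻²·s²·A⁻¹

N = kg·m/s² = kg·m·s⁻² (force = mass × acceleration).
So N⁻² = kg⁻²·m⁻²·s⁴.
Bq = 1/s = s⁻¹ (activity is decays per second).
So Bq² = s⁻².
Combining: A⁻¹·N⁻²·kg⁻²·Bq² = A⁻¹ · (kg⁻²·m⁻²·s⁴) · kg⁻² · s⁻² = kg⁻⁴·m⁻²·s²·A⁻¹.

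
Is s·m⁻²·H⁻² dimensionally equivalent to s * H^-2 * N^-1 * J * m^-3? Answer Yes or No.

Left side:
  H = kg·m²·s⁻²·A⁻².
  So H⁻² = kg⁻²·m⁻⁴·s⁴·A⁴.
  Combining: s·m⁻²·H⁻² = s · m⁻² · (kg⁻²·m⁻⁴·s⁴·A⁴) = kg⁻²·m⁻⁶·s⁵·A⁴.
Right side:
  H = Wb/A (inductance = flux per current),
      = kg·m²·s⁻²·A⁻².
  So H⁻² = kg⁻²·m⁻⁴·s⁴·A⁴.
  N = kg·m/s² = kg·m·s⁻² (force = mass × acceleration).
  So N⁻¹ = kg⁻¹·m⁻¹·s².
  J = N·m (work = force × distance),
      = kg·m²·s⁻².
  Combining: s·H⁻²·N⁻¹·J·m⁻³ = s · (kg⁻²·m⁻⁴·s⁴·A⁴) · (kg⁻¹·m⁻¹·s²) · (kg·m²·s⁻²) · m⁻³ = kg⁻²·m⁻⁶·s⁵·A⁴.
Both reduce to kg⁻²·m⁻⁶·s⁵·A⁴.

Yes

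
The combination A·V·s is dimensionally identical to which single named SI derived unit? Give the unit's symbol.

J

V = kg·m²·s⁻³·A⁻¹.
Combining: A·V·s = A · (kg·m²·s⁻³·A⁻¹) · s = kg·m²·s⁻².
kg·m²·s⁻² is the base-SI form of the joule.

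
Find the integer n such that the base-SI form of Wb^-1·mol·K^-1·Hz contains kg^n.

-1

Wb = kg·m²·s⁻²·A⁻¹.
So Wb⁻¹ = kg⁻¹·m⁻²·s²·A.
Hz = s⁻¹.
Combining: Wb⁻¹·mol·K⁻¹·Hz = (kg⁻¹·m⁻²·s²·A) · mol · K⁻¹ · s⁻¹ = kg⁻¹·m⁻²·s·A·K⁻¹·mol.
The exponent of kg is -1.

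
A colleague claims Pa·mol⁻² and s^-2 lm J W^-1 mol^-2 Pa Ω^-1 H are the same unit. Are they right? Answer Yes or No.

No

Left side:
  Pa = kg·m⁻¹·s⁻².
  Combining: Pa·mol⁻² = (kg·m⁻¹·s⁻²) · mol⁻² = kg·m⁻¹·s⁻²·mol⁻².
Right side:
  lm = cd.
  J = kg·m²·s⁻².
  W = kg·m²·s⁻³.
  So W⁻¹ = kg⁻¹·m⁻²·s³.
  Pa = kg·m⁻¹·s⁻².
  Ω = kg·m²·s⁻³·A⁻².
  So Ω⁻¹ = kg⁻¹·m⁻²·s³·A².
  H = kg·m²·s⁻²·A⁻².
  Combining: s⁻²·lm·J·W⁻¹·mol⁻²·Pa·Ω⁻¹·H = s⁻² · cd · (kg·m²·s⁻²) · (kg⁻¹·m⁻²·s³) · mol⁻² · (kg·m⁻¹·s⁻²) · (kg⁻¹·m⁻²·s³·A²) · (kg·m²·s⁻²·A⁻²) = kg·m⁻¹·s⁻²·mol⁻²·cd.
Left is kg·m⁻¹·s⁻²·mol⁻²; right is kg·m⁻¹·s⁻²·mol⁻²·cd — different.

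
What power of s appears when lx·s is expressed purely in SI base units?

lx = m⁻²·cd.
Combining: lx·s = (m⁻²·cd) · s = m⁻²·s·cd.
The exponent of s is 1.

1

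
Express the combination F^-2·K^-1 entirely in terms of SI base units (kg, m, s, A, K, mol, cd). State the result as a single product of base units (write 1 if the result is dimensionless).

kg²·m⁴·s⁻⁸·A⁻⁴·K⁻¹

F = C/V (capacitance = charge per voltage),
    = A·s/(kg·m²·s⁻³·A⁻¹) (substituting C and V),
    = kg⁻¹·m⁻²·s⁴·A².
So F⁻² = kg²·m⁴·s⁻⁸·A⁻⁴.
Combining: F⁻²·K⁻¹ = (kg²·m⁴·s⁻⁸·A⁻⁴) · K⁻¹ = kg²·m⁴·s⁻⁸·A⁻⁴·K⁻¹.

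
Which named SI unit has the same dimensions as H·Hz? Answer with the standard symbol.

Ω

H = kg·m²·s⁻²·A⁻².
Hz = s⁻¹.
Combining: H·Hz = (kg·m²·s⁻²·A⁻²) · s⁻¹ = kg·m²·s⁻³·A⁻².
kg·m²·s⁻³·A⁻² is the base-SI form of the ohm.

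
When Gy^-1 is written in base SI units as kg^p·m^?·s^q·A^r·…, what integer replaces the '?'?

Gy = J/kg (absorbed dose = energy per mass),
    = m²·s⁻².
So Gy⁻¹ = m⁻²·s².
The exponent of m is -2.

-2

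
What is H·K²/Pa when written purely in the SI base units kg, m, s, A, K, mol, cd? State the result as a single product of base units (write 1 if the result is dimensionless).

m³·A⁻²·K²

Pa = N/m² (pressure = force per area),
    = kg·m⁻¹·s⁻².
So Pa⁻¹ = kg⁻¹·m·s².
H = Wb/A (inductance = flux per current),
    = kg·m²·s⁻²·A⁻².
Combining: Pa⁻¹·H·K² = (kg⁻¹·m·s²) · (kg·m²·s⁻²·A⁻²) · K² = m³·A⁻²·K².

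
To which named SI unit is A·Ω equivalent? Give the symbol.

Ω = kg·m²·s⁻³·A⁻².
Combining: A·Ω = A · (kg·m²·s⁻³·A⁻²) = kg·m²·s⁻³·A⁻¹.
kg·m²·s⁻³·A⁻¹ is the base-SI form of the volt.

V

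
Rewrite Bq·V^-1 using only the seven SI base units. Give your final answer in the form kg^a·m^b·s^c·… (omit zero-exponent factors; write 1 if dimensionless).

kg⁻¹·m⁻²·s²·A

Bq = 1/s = s⁻¹ (activity is decays per second).
V = W/A (potential = power per current),
    = kg·m²·s⁻³·A⁻¹.
So V⁻¹ = kg⁻¹·m⁻²·s³·A.
Combining: Bq·V⁻¹ = s⁻¹ · (kg⁻¹·m⁻²·s³·A) = kg⁻¹·m⁻²·s²·A.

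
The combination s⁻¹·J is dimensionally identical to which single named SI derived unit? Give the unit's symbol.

J = kg·m²·s⁻².
Combining: s⁻¹·J = s⁻¹ · (kg·m²·s⁻²) = kg·m²·s⁻³.
kg·m²·s⁻³ is the base-SI form of the watt.

W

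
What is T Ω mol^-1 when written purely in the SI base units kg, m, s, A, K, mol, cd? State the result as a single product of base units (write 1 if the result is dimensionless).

T = Wb/m² (flux density = flux per area),
    = kg·s⁻²·A⁻¹.
Ω = V/A (resistance = voltage per current),
    = kg·m²·s⁻³·A⁻².
Combining: T·Ω·mol⁻¹ = (kg·s⁻²·A⁻¹) · (kg·m²·s⁻³·A⁻²) · mol⁻¹ = kg²·m²·s⁻⁵·A⁻³·mol⁻¹.

kg²·m²·s⁻⁵·A⁻³·mol⁻¹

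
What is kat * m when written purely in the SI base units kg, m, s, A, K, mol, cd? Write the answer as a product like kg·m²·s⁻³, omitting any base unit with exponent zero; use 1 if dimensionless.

kat = s⁻¹·mol.
Combining: kat·m = (s⁻¹·mol) · m = m·s⁻¹·mol.

m·s⁻¹·mol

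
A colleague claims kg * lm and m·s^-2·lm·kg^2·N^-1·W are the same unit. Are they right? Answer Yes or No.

No

Left side:
  lm = cd.
  Combining: kg·lm = kg · cd = kg·cd.
Right side:
  lm = cd.
  N = kg·m·s⁻².
  So N⁻¹ = kg⁻¹·m⁻¹·s².
  W = kg·m²·s⁻³.
  Combining: m·s⁻²·lm·kg²·N⁻¹·W = m · s⁻² · cd · kg² · (kg⁻¹·m⁻¹·s²) · (kg·m²·s⁻³) = kg²·m²·s⁻³·cd.
Left is kg·cd; right is kg²·m²·s⁻³·cd — different.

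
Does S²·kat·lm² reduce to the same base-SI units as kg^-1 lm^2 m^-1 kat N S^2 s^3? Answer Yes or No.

No

Left side:
  S = 1/Ω (conductance is reciprocal resistance),
      = kg⁻¹·m⁻²·s³·A².
  So S² = kg⁻²·m⁻⁴·s⁶·A⁴.
  kat = mol/s = s⁻¹·mol (catalytic activity).
  lm = cd·sr = cd (luminous flux; sr is dimensionless).
  So lm² = cd².
  Combining: S²·kat·lm² = (kg⁻²·m⁻⁴·s⁶·A⁴) · (s⁻¹·mol) · cd² = kg⁻²·m⁻⁴·s⁵·A⁴·mol·cd².
Right side:
  lm = cd.
  So lm² = cd².
  kat = s⁻¹·mol.
  N = kg·m·s⁻².
  S = kg⁻¹·m⁻²·s³·A².
  So S² = kg⁻²·m⁻⁴·s⁶·A⁴.
  Combining: kg⁻¹·lm²·m⁻¹·kat·N·S²·s³ = kg⁻¹ · cd² · m⁻¹ · (s⁻¹·mol) · (kg·m·s⁻²) · (kg⁻²·m⁻⁴·s⁶·A⁴) · s³ = kg⁻²·m⁻⁴·s⁶·A⁴·mol·cd².
Left is kg⁻²·m⁻⁴·s⁵·A⁴·mol·cd²; right is kg⁻²·m⁻⁴·s⁶·A⁴·mol·cd² — different.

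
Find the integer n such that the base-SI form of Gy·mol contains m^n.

2

Gy = m²·s⁻².
Combining: Gy·mol = (m²·s⁻²) · mol = m²·s⁻²·mol.
The exponent of m is 2.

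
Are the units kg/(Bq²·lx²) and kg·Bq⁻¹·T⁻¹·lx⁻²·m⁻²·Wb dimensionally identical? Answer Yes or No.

No

Left side:
  Bq = s⁻¹.
  So Bq⁻² = s².
  lx = m⁻²·cd.
  So lx⁻² = m⁴·cd⁻².
  Combining: Bq⁻²·kg·lx⁻² = s² · kg · (m⁴·cd⁻²) = kg·m⁴·s²·cd⁻².
Right side:
  Bq = s⁻¹.
  So Bq⁻¹ = s.
  T = kg·s⁻²·A⁻¹.
  So T⁻¹ = kg⁻¹·s²·A.
  lx = m⁻²·cd.
  So lx⁻² = m⁴·cd⁻².
  Wb = kg·m²·s⁻²·A⁻¹.
  Combining: kg·Bq⁻¹·T⁻¹·lx⁻²·m⁻²·Wb = kg · s · (kg⁻¹·s²·A) · (m⁴·cd⁻²) · m⁻² · (kg·m²·s⁻²·A⁻¹) = kg·m⁴·s·cd⁻².
Left is kg·m⁴·s²·cd⁻²; right is kg·m⁴·s·cd⁻² — different.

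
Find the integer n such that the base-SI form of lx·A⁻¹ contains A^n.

-1

lx = lm/m² (illuminance = luminous flux per area),
    = m⁻²·cd.
Combining: lx·A⁻¹ = (m⁻²·cd) · A⁻¹ = m⁻²·A⁻¹·cd.
The exponent of A is -1.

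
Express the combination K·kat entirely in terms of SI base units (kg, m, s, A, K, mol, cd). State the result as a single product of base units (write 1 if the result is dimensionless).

kat = s⁻¹·mol.
Combining: K·kat = K · (s⁻¹·mol) = s⁻¹·K·mol.

s⁻¹·K·mol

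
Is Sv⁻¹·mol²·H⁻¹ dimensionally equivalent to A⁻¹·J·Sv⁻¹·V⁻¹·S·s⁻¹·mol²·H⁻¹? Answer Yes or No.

Left side:
  Sv = J/kg (equivalent dose = energy per mass),
      = m²·s⁻².
  So Sv⁻¹ = m⁻²·s².
  H = Wb/A (inductance = flux per current),
      = kg·m²·s⁻²·A⁻².
  So H⁻¹ = kg⁻¹·m⁻²·s²·A².
  Combining: Sv⁻¹·mol²·H⁻¹ = (m⁻²·s²) · mol² · (kg⁻¹·m⁻²·s²·A²) = kg⁻¹·m⁻⁴·s⁴·A²·mol².
Right side:
  J = kg·m²·s⁻².
  Sv = m²·s⁻².
  So Sv⁻¹ = m⁻²·s².
  V = kg·m²·s⁻³·A⁻¹.
  So V⁻¹ = kg⁻¹·m⁻²·s³·A.
  S = kg⁻¹·m⁻²·s³·A².
  H = kg·m²·s⁻²·A⁻².
  So H⁻¹ = kg⁻¹·m⁻²·s²·A².
  Combining: A⁻¹·J·Sv⁻¹·V⁻¹·S·s⁻¹·mol²·H⁻¹ = A⁻¹ · (kg·m²·s⁻²) · (m⁻²·s²) · (kg⁻¹·m⁻²·s³·A) · (kg⁻¹·m⁻²·s³·A²) · s⁻¹ · mol² · (kg⁻¹·m⁻²·s²·A²) = kg⁻²·m⁻⁶·s⁷·A⁴·mol².
Left is kg⁻¹·m⁻⁴·s⁴·A²·mol²; right is kg⁻²·m⁻⁶·s⁷·A⁴·mol² — different.

No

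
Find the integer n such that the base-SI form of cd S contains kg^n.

S = kg⁻¹·m⁻²·s³·A².
Combining: cd·S = cd · (kg⁻¹·m⁻²·s³·A²) = kg⁻¹·m⁻²·s³·A²·cd.
The exponent of kg is -1.

-1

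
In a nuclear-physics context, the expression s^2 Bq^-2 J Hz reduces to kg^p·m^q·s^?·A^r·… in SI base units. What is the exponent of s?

Bq = 1/s = s⁻¹ (activity is decays per second).
So Bq⁻² = s².
J = N·m (work = force × distance),
    = kg·m²·s⁻².
Hz = 1/s = s⁻¹ (frequency is cycles per second).
Combining: s²·Bq⁻²·J·Hz = s² · s² · (kg·m²·s⁻²) · s⁻¹ = kg·m²·s.
The exponent of s is 1.

1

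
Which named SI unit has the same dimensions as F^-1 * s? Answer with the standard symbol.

Ω

F = C/V (capacitance = charge per voltage),
    = A·s/(kg·m²·s⁻³·A⁻¹) (substituting C and V),
    = kg⁻¹·m⁻²·s⁴·A².
So F⁻¹ = kg·m²·s⁻⁴·A⁻².
Combining: F⁻¹·s = (kg·m²·s⁻⁴·A⁻²) · s = kg·m²·s⁻³·A⁻².
kg·m²·s⁻³·A⁻² is the base-SI form of the ohm.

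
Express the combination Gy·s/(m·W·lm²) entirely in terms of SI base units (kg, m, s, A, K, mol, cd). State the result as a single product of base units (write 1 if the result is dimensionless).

Gy = m²·s⁻².
W = kg·m²·s⁻³.
So W⁻¹ = kg⁻¹·m⁻²·s³.
lm = cd.
So lm⁻² = cd⁻².
Combining: m⁻¹·Gy·W⁻¹·s·lm⁻² = m⁻¹ · (m²·s⁻²) · (kg⁻¹·m⁻²·s³) · s · cd⁻² = kg⁻¹·m⁻¹·s²·cd⁻².

kg⁻¹·m⁻¹·s²·cd⁻²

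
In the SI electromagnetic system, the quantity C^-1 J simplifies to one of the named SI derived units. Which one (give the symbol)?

V

C = A·s = s·A (charge = current × time).
So C⁻¹ = s⁻¹·A⁻¹.
J = N·m (work = force × distance),
    = kg·m²·s⁻².
Combining: C⁻¹·J = (s⁻¹·A⁻¹) · (kg·m²·s⁻²) = kg·m²·s⁻³·A⁻¹.
kg·m²·s⁻³·A⁻¹ is the base-SI form of the volt.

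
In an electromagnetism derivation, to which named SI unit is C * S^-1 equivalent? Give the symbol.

Wb

C = s·A.
S = kg⁻¹·m⁻²·s³·A².
So S⁻¹ = kg·m²·s⁻³·A⁻².
Combining: C·S⁻¹ = (s·A) · (kg·m²·s⁻³·A⁻²) = kg·m²·s⁻²·A⁻¹.
kg·m²·s⁻²·A⁻¹ is the base-SI form of the weber.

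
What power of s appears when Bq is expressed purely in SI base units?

Bq = 1/s = s⁻¹ (activity is decays per second).
The exponent of s is -1.

-1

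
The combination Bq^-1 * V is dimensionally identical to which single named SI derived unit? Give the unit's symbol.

Wb

Bq = 1/s = s⁻¹ (activity is decays per second).
So Bq⁻¹ = s.
V = W/A (potential = power per current),
    = kg·m²·s⁻³·A⁻¹.
Combining: Bq⁻¹·V = s · (kg·m²·s⁻³·A⁻¹) = kg·m²·s⁻²·A⁻¹.
kg·m²·s⁻²·A⁻¹ is the base-SI form of the weber.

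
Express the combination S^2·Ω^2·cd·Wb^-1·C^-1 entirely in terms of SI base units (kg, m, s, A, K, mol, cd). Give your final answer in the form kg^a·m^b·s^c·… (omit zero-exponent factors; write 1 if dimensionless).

kg⁻¹·m⁻²·s·cd

S = kg⁻¹·m⁻²·s³·A².
So S² = kg⁻²·m⁻⁴·s⁶·A⁴.
Ω = kg·m²·s⁻³·A⁻².
So Ω² = kg²·m⁴·s⁻⁶·A⁻⁴.
Wb = kg·m²·s⁻²·A⁻¹.
So Wb⁻¹ = kg⁻¹·m⁻²·s²·A.
C = s·A.
So C⁻¹ = s⁻¹·A⁻¹.
Combining: S²·Ω²·cd·Wb⁻¹·C⁻¹ = (kg⁻²·m⁻⁴·s⁶·A⁴) · (kg²·m⁴·s⁻⁶·A⁻⁴) · cd · (kg⁻¹·m⁻²·s²·A) · (s⁻¹·A⁻¹) = kg⁻¹·m⁻²·s·cd.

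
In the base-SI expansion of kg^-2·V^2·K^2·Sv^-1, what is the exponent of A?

V = kg·m²·s⁻³·A⁻¹.
So V² = kg²·m⁴·s⁻⁶·A⁻².
Sv = m²·s⁻².
So Sv⁻¹ = m⁻²·s².
Combining: kg⁻²·V²·K²·Sv⁻¹ = kg⁻² · (kg²·m⁴·s⁻⁶·A⁻²) · K² · (m⁻²·s²) = m²·s⁻⁴·A⁻²·K².
The exponent of A is -2.

-2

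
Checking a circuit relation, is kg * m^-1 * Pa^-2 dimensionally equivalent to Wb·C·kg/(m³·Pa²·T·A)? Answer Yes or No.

Left side:
  Pa = kg·m⁻¹·s⁻².
  So Pa⁻² = kg⁻²·m²·s⁴.
  Combining: kg·m⁻¹·Pa⁻² = kg · m⁻¹ · (kg⁻²·m²·s⁴) = kg⁻¹·m·s⁴.
Right side:
  Pa = N/m² (pressure = force per area),
      = kg·m⁻¹·s⁻².
  So Pa⁻² = kg⁻²·m²·s⁴.
  Wb = V·s (flux: a volt is a weber per second),
      = kg·m²·s⁻²·A⁻¹.
  T = Wb/m² (flux density = flux per area),
      = kg·s⁻²·A⁻¹.
  So T⁻¹ = kg⁻¹·s²·A.
  C = A·s = s·A (charge = current × time).
  Combining: m⁻³·Pa⁻²·Wb·T⁻¹·C·kg·A⁻¹ = m⁻³ · (kg⁻²·m²·s⁴) · (kg·m²·s⁻²·A⁻¹) · (kg⁻¹·s²·A) · (s·A) · kg · A⁻¹ = kg⁻¹·m·s⁵.
Left is kg⁻¹·m·s⁴; right is kg⁻¹·m·s⁵ — different.

No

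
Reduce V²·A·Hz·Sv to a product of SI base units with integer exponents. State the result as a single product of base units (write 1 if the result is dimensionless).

V = kg·m²·s⁻³·A⁻¹.
So V² = kg²·m⁴·s⁻⁶·A⁻².
Hz = s⁻¹.
Sv = m²·s⁻².
Combining: V²·A·Hz·Sv = (kg²·m⁴·s⁻⁶·A⁻²) · A · s⁻¹ · (m²·s⁻²) = kg²·m⁶·s⁻⁹·A⁻¹.

kg²·m⁶·s⁻⁹·A⁻¹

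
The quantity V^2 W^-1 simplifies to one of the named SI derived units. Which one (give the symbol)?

V = W/A (potential = power per current),
    = kg·m²·s⁻³·A⁻¹.
So V² = kg²·m⁴·s⁻⁶·A⁻².
W = J/s (power = energy per time),
    = kg·m²·s⁻³.
So W⁻¹ = kg⁻¹·m⁻²·s³.
Combining: V²·W⁻¹ = (kg²·m⁴·s⁻⁶·A⁻²) · (kg⁻¹·m⁻²·s³) = kg·m²·s⁻³·A⁻².
kg·m²·s⁻³·A⁻² is the base-SI form of the ohm.

Ω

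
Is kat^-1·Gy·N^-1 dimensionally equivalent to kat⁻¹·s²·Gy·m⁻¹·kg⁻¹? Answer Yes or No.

Yes

Left side:
  kat = mol/s = s⁻¹·mol (catalytic activity).
  So kat⁻¹ = s·mol⁻¹.
  Gy = J/kg (absorbed dose = energy per mass),
      = m²·s⁻².
  N = kg·m/s² = kg·m·s⁻² (force = mass × acceleration).
  So N⁻¹ = kg⁻¹·m⁻¹·s².
  Combining: kat⁻¹·Gy·N⁻¹ = (s·mol⁻¹) · (m²·s⁻²) · (kg⁻¹·m⁻¹·s²) = kg⁻¹·m·s·mol⁻¹.
Right side:
  kat = mol/s = s⁻¹·mol (catalytic activity).
  So kat⁻¹ = s·mol⁻¹.
  Gy = J/kg (absorbed dose = energy per mass),
      = m²·s⁻².
  Combining: kat⁻¹·s²·Gy·m⁻¹·kg⁻¹ = (s·mol⁻¹) · s² · (m²·s⁻²) · m⁻¹ · kg⁻¹ = kg⁻¹·m·s·mol⁻¹.
Both reduce to kg⁻¹·m·s·mol⁻¹.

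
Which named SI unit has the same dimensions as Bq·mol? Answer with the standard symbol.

Bq = 1/s = s⁻¹ (activity is decays per second).
Combining: Bq·mol = s⁻¹ · mol = s⁻¹·mol.
s⁻¹·mol is the base-SI form of the katal.

kat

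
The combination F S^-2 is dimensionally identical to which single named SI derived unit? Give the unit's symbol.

F = C/V (capacitance = charge per voltage),
    = A·s/(kg·m²·s⁻³·A⁻¹) (substituting C and V),
    = kg⁻¹·m⁻²·s⁴·A².
S = 1/Ω (conductance is reciprocal resistance),
    = kg⁻¹·m⁻²·s³·A².
So S⁻² = kg²·m⁴·s⁻⁶·A⁻⁴.
Combining: F·S⁻² = (kg⁻¹·m⁻²·s⁴·A²) · (kg²·m⁴·s⁻⁶·A⁻⁴) = kg·m²·s⁻²·A⁻².
kg·m²·s⁻²·A⁻² is the base-SI form of the henry.

H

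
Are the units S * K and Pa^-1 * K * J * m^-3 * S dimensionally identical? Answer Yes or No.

Left side:
  S = kg⁻¹·m⁻²·s³·A².
  Combining: S·K = (kg⁻¹·m⁻²·s³·A²) · K = kg⁻¹·m⁻²·s³·A²·K.
Right side:
  Pa = kg·m⁻¹·s⁻².
  So Pa⁻¹ = kg⁻¹·m·s².
  J = kg·m²·s⁻².
  S = kg⁻¹·m⁻²·s³·A².
  Combining: Pa⁻¹·K·J·m⁻³·S = (kg⁻¹·m·s²) · K · (kg·m²·s⁻²) · m⁻³ · (kg⁻¹·m⁻²·s³·A²) = kg⁻¹·m⁻²·s³·A²·K.
Both reduce to kg⁻¹·m⁻²·s³·A²·K.

Yes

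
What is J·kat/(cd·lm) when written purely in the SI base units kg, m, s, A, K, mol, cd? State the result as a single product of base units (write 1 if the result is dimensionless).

kg·m²·s⁻³·mol·cd⁻²

lm = cd.
So lm⁻¹ = cd⁻¹.
J = kg·m²·s⁻².
kat = s⁻¹·mol.
Combining: cd⁻¹·lm⁻¹·J·kat = cd⁻¹ · cd⁻¹ · (kg·m²·s⁻²) · (s⁻¹·mol) = kg·m²·s⁻³·mol·cd⁻².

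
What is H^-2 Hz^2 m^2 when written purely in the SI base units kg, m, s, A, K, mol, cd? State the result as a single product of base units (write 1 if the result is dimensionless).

H = Wb/A (inductance = flux per current),
    = kg·m²·s⁻²·A⁻².
So H⁻² = kg⁻²·m⁻⁴·s⁴·A⁴.
Hz = 1/s = s⁻¹ (frequency is cycles per second).
So Hz² = s⁻².
Combining: H⁻²·Hz²·m² = (kg⁻²·m⁻⁴·s⁴·A⁴) · s⁻² · m² = kg⁻²·m⁻²·s²·A⁴.

kg⁻²·m⁻²·s²·A⁴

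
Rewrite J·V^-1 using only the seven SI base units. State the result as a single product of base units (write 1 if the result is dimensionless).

J = N·m (work = force × distance),
    = kg·m²·s⁻².
V = W/A (potential = power per current),
    = kg·m²·s⁻³·A⁻¹.
So V⁻¹ = kg⁻¹·m⁻²·s³·A.
Combining: J·V⁻¹ = (kg·m²·s⁻²) · (kg⁻¹·m⁻²·s³·A) = s·A.

s·A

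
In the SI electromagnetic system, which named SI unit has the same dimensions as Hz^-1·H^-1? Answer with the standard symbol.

Hz = s⁻¹.
So Hz⁻¹ = s.
H = kg·m²·s⁻²·A⁻².
So H⁻¹ = kg⁻¹·m⁻²·s²·A².
Combining: Hz⁻¹·H⁻¹ = s · (kg⁻¹·m⁻²·s²·A²) = kg⁻¹·m⁻²·s³·A².
kg⁻¹·m⁻²·s³·A² is the base-SI form of the siemens.

S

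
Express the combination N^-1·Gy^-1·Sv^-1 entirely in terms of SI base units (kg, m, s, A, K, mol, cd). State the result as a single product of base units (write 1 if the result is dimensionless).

N = kg·m·s⁻².
So N⁻¹ = kg⁻¹·m⁻¹·s².
Gy = m²·s⁻².
So Gy⁻¹ = m⁻²·s².
Sv = m²·s⁻².
So Sv⁻¹ = m⁻²·s².
Combining: N⁻¹·Gy⁻¹·Sv⁻¹ = (kg⁻¹·m⁻¹·s²) · (m⁻²·s²) · (m⁻²·s²) = kg⁻¹·m⁻⁵·s⁶.

kg⁻¹·m⁻⁵·s⁶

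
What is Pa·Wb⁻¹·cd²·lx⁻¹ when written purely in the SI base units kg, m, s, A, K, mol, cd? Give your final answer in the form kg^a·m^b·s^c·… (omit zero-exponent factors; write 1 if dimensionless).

m⁻¹·A·cd

Pa = kg·m⁻¹·s⁻².
Wb = kg·m²·s⁻²·A⁻¹.
So Wb⁻¹ = kg⁻¹·m⁻²·s²·A.
lx = m⁻²·cd.
So lx⁻¹ = m²·cd⁻¹.
Combining: Pa·Wb⁻¹·cd²·lx⁻¹ = (kg·m⁻¹·s⁻²) · (kg⁻¹·m⁻²·s²·A) · cd² · (m²·cd⁻¹) = m⁻¹·A·cd.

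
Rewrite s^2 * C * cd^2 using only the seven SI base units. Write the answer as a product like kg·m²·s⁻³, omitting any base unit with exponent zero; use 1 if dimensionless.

C = A·s = s·A (charge = current × time).
Combining: s²·C·cd² = s² · (s·A) · cd² = s³·A·cd².

s³·A·cd²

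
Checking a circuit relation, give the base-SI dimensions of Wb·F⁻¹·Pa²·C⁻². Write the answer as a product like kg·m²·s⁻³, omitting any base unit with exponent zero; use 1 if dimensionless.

kg⁴·m²·s⁻¹²·A⁻⁵

Wb = V·s (flux: a volt is a weber per second),
    = kg·m²·s⁻²·A⁻¹.
F = C/V (capacitance = charge per voltage),
    = A·s/(kg·m²·s⁻³·A⁻¹) (substituting C and V),
    = kg⁻¹·m⁻²·s⁴·A².
So F⁻¹ = kg·m²·s⁻⁴·A⁻².
Pa = N/m² (pressure = force per area),
    = kg·m⁻¹·s⁻².
So Pa² = kg²·m⁻²·s⁻⁴.
C = A·s = s·A (charge = current × time).
So C⁻² = s⁻²·A⁻².
Combining: Wb·F⁻¹·Pa²·C⁻² = (kg·m²·s⁻²·A⁻¹) · (kg·m²·s⁻⁴·A⁻²) · (kg²·m⁻²·s⁻⁴) · (s⁻²·A⁻²) = kg⁴·m²·s⁻¹²·A⁻⁵.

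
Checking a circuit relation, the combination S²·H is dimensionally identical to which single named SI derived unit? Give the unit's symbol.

F

S = 1/Ω (conductance is reciprocal resistance),
    = kg⁻¹·m⁻²·s³·A².
So S² = kg⁻²·m⁻⁴·s⁶·A⁴.
H = Wb/A (inductance = flux per current),
    = kg·m²·s⁻²·A⁻².
Combining: S²·H = (kg⁻²·m⁻⁴·s⁶·A⁴) · (kg·m²·s⁻²·A⁻²) = kg⁻¹·m⁻²·s⁴·A².
kg⁻¹·m⁻²·s⁴·A² is the base-SI form of the farad.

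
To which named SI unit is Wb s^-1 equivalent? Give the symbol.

V

Wb = kg·m²·s⁻²·A⁻¹.
Combining: Wb·s⁻¹ = (kg·m²·s⁻²·A⁻¹) · s⁻¹ = kg·m²·s⁻³·A⁻¹.
kg·m²·s⁻³·A⁻¹ is the base-SI form of the volt.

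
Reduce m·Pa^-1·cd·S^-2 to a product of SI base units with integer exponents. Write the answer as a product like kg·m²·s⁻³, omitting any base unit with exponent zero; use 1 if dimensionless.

Pa = N/m² (pressure = force per area),
    = kg·m⁻¹·s⁻².
So Pa⁻¹ = kg⁻¹·m·s².
S = 1/Ω (conductance is reciprocal resistance),
    = kg⁻¹·m⁻²·s³·A².
So S⁻² = kg²·m⁴·s⁻⁶·A⁻⁴.
Combining: m·Pa⁻¹·cd·S⁻² = m · (kg⁻¹·m·s²) · cd · (kg²·m⁴·s⁻⁶·A⁻⁴) = kg·m⁶·s⁻⁴·A⁻⁴·cd.

kg·m⁶·s⁻⁴·A⁻⁴·cd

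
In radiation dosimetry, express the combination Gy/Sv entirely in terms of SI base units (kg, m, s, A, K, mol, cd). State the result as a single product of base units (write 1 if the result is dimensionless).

Gy = J/kg (absorbed dose = energy per mass),
    = m²·s⁻².
Sv = J/kg (equivalent dose = energy per mass),
    = m²·s⁻².
So Sv⁻¹ = m⁻²·s².
Combining: Gy·Sv⁻¹ = (m²·s⁻²) · (m⁻²·s²) = 1.

1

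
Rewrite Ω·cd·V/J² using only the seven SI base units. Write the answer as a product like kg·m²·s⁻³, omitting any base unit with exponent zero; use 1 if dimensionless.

Ω = kg·m²·s⁻³·A⁻².
J = kg·m²·s⁻².
So J⁻² = kg⁻²·m⁻⁴·s⁴.
V = kg·m²·s⁻³·A⁻¹.
Combining: Ω·J⁻²·cd·V = (kg·m²·s⁻³·A⁻²) · (kg⁻²·m⁻⁴·s⁴) · cd · (kg·m²·s⁻³·A⁻¹) = s⁻²·A⁻³·cd.

s⁻²·A⁻³·cd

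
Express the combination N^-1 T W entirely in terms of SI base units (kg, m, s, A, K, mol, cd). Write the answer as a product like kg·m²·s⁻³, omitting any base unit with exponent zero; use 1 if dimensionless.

N = kg·m/s² = kg·m·s⁻² (force = mass × acceleration).
So N⁻¹ = kg⁻¹·m⁻¹·s².
T = Wb/m² (flux density = flux per area),
    = kg·s⁻²·A⁻¹.
W = J/s (power = energy per time),
    = kg·m²·s⁻³.
Combining: N⁻¹·T·W = (kg⁻¹·m⁻¹·s²) · (kg·s⁻²·A⁻¹) · (kg·m²·s⁻³) = kg·m·s⁻³·A⁻¹.

kg·m·s⁻³·A⁻¹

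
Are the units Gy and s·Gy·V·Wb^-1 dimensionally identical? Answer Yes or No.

Yes

Left side:
  Gy = J/kg (absorbed dose = energy per mass),
      = m²·s⁻².
Right side:
  Gy = J/kg (absorbed dose = energy per mass),
      = m²·s⁻².
  V = W/A (potential = power per current),
      = kg·m²·s⁻³·A⁻¹.
  Wb = V·s (flux: a volt is a weber per second),
      = kg·m²·s⁻²·A⁻¹.
  So Wb⁻¹ = kg⁻¹·m⁻²·s²·A.
  Combining: s·Gy·V·Wb⁻¹ = s · (m²·s⁻²) · (kg·m²·s⁻³·A⁻¹) · (kg⁻¹·m⁻²·s²·A) = m²·s⁻².
Both reduce to m²·s⁻².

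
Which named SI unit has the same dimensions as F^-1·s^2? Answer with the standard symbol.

F = C/V (capacitance = charge per voltage),
    = A·s/(kg·m²·s⁻³·A⁻¹) (substituting C and V),
    = kg⁻¹·m⁻²·s⁴·A².
So F⁻¹ = kg·m²·s⁻⁴·A⁻².
Combining: F⁻¹·s² = (kg·m²·s⁻⁴·A⁻²) · s² = kg·m²·s⁻²·A⁻².
kg·m²·s⁻²·A⁻² is the base-SI form of the henry.

H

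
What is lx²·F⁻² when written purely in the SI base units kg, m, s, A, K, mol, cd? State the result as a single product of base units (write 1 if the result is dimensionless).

lx = lm/m² (illuminance = luminous flux per area),
    = m⁻²·cd.
So lx² = m⁻⁴·cd².
F = C/V (capacitance = charge per voltage),
    = A·s/(kg·m²·s⁻³·A⁻¹) (substituting C and V),
    = kg⁻¹·m⁻²·s⁴·A².
So F⁻² = kg²·m⁴·s⁻⁸·A⁻⁴.
Combining: lx²·F⁻² = (m⁻⁴·cd²) · (kg²·m⁴·s⁻⁸·A⁻⁴) = kg²·s⁻⁸·A⁻⁴·cd².

kg²·s⁻⁸·A⁻⁴·cd²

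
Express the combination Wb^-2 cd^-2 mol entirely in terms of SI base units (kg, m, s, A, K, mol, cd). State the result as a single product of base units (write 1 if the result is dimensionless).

kg⁻²·m⁻⁴·s⁴·A²·mol·cd⁻²

Wb = V·s (flux: a volt is a weber per second),
    = kg·m²·s⁻²·A⁻¹.
So Wb⁻² = kg⁻²·m⁻⁴·s⁴·A².
Combining: Wb⁻²·cd⁻²·mol = (kg⁻²·m⁻⁴·s⁴·A²) · cd⁻² · mol = kg⁻²·m⁻⁴·s⁴·A²·mol·cd⁻².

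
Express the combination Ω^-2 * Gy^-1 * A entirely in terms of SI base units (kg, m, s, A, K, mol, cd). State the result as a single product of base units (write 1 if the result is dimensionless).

Ω = V/A (resistance = voltage per current),
    = kg·m²·s⁻³·A⁻².
So Ω⁻² = kg⁻²·m⁻⁴·s⁶·A⁴.
Gy = J/kg (absorbed dose = energy per mass),
    = m²·s⁻².
So Gy⁻¹ = m⁻²·s².
Combining: Ω⁻²·Gy⁻¹·A = (kg⁻²·m⁻⁴·s⁶·A⁴) · (m⁻²·s²) · A = kg⁻²·m⁻⁶·s⁸·A⁵.

kg⁻²·m⁻⁶·s⁸·A⁵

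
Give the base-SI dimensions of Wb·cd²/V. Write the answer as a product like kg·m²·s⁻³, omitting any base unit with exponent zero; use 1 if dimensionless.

s·cd²

Wb = V·s (flux: a volt is a weber per second),
    = kg·m²·s⁻²·A⁻¹.
V = W/A (potential = power per current),
    = kg·m²·s⁻³·A⁻¹.
So V⁻¹ = kg⁻¹·m⁻²·s³·A.
Combining: Wb·V⁻¹·cd² = (kg·m²·s⁻²·A⁻¹) · (kg⁻¹·m⁻²·s³·A) · cd² = s·cd².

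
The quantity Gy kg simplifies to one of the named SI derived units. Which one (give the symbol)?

J

Gy = J/kg (absorbed dose = energy per mass),
    = m²·s⁻².
Combining: Gy·kg = (m²·s⁻²) · kg = kg·m²·s⁻².
kg·m²·s⁻² is the base-SI form of the joule.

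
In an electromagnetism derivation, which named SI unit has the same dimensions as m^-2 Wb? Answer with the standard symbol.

Wb = kg·m²·s⁻²·A⁻¹.
Combining: m⁻²·Wb = m⁻² · (kg·m²·s⁻²·A⁻¹) = kg·s⁻²·A⁻¹.
kg·s⁻²·A⁻¹ is the base-SI form of the tesla.

T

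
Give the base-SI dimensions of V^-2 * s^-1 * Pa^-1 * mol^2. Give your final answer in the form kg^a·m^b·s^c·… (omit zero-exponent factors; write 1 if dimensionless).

kg⁻³·m⁻³·s⁷·A²·mol²

V = kg·m²·s⁻³·A⁻¹.
So V⁻² = kg⁻²·m⁻⁴·s⁶·A².
Pa = kg·m⁻¹·s⁻².
So Pa⁻¹ = kg⁻¹·m·s².
Combining: V⁻²·s⁻¹·Pa⁻¹·mol² = (kg⁻²·m⁻⁴·s⁶·A²) · s⁻¹ · (kg⁻¹·m·s²) · mol² = kg⁻³·m⁻³·s⁷·A²·mol².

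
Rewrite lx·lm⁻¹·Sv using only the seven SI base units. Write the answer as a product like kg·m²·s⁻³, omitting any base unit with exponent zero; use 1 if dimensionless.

lx = m⁻²·cd.
lm = cd.
So lm⁻¹ = cd⁻¹.
Sv = m²·s⁻².
Combining: lx·lm⁻¹·Sv = (m⁻²·cd) · cd⁻¹ · (m²·s⁻²) = s⁻².

s⁻²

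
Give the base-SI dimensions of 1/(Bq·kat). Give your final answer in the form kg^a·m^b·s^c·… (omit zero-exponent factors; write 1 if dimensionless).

Bq = 1/s = s⁻¹ (activity is decays per second).
So Bq⁻¹ = s.
kat = mol/s = s⁻¹·mol (catalytic activity).
So kat⁻¹ = s·mol⁻¹.
Combining: Bq⁻¹·kat⁻¹ = s · (s·mol⁻¹) = s²·mol⁻¹.

s²·mol⁻¹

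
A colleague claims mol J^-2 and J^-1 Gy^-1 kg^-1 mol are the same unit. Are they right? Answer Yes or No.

Yes

Left side:
  J = N·m (work = force × distance),
      = kg·m²·s⁻².
  So J⁻² = kg⁻²·m⁻⁴·s⁴.
  Combining: mol·J⁻² = mol · (kg⁻²·m⁻⁴·s⁴) = kg⁻²·m⁻⁴·s⁴·mol.
Right side:
  J = kg·m²·s⁻².
  So J⁻¹ = kg⁻¹·m⁻²·s².
  Gy = m²·s⁻².
  So Gy⁻¹ = m⁻²·s².
  Combining: J⁻¹·Gy⁻¹·kg⁻¹·mol = (kg⁻¹·m⁻²·s²) · (m⁻²·s²) · kg⁻¹ · mol = kg⁻²·m⁻⁴·s⁴·mol.
Both reduce to kg⁻²·m⁻⁴·s⁴·mol.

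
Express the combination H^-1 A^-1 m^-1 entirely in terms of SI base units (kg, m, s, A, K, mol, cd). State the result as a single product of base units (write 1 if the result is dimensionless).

kg⁻¹·m⁻³·s²·A

H = kg·m²·s⁻²·A⁻².
So H⁻¹ = kg⁻¹·m⁻²·s²·A².
Combining: H⁻¹·A⁻¹·m⁻¹ = (kg⁻¹·m⁻²·s²·A²) · A⁻¹ · m⁻¹ = kg⁻¹·m⁻³·s²·A.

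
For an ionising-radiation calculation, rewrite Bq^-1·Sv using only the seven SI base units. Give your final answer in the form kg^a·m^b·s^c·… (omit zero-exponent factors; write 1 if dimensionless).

Bq = 1/s = s⁻¹ (activity is decays per second).
So Bq⁻¹ = s.
Sv = J/kg (equivalent dose = energy per mass),
    = m²·s⁻².
Combining: Bq⁻¹·Sv = s · (m²·s⁻²) = m²·s⁻¹.

m²·s⁻¹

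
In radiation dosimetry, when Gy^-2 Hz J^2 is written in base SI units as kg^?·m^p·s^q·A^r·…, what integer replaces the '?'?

Gy = m²·s⁻².
So Gy⁻² = m⁻⁴·s⁴.
Hz = s⁻¹.
J = kg·m²·s⁻².
So J² = kg²·m⁴·s⁻⁴.
Combining: Gy⁻²·Hz·J² = (m⁻⁴·s⁴) · s⁻¹ · (kg²·m⁴·s⁻⁴) = kg²·s⁻¹.
The exponent of kg is 2.

2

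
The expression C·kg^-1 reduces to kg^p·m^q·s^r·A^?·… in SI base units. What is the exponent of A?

C = A·s = s·A (charge = current × time).
Combining: C·kg⁻¹ = (s·A) · kg⁻¹ = kg⁻¹·s·A.
The exponent of A is 1.

1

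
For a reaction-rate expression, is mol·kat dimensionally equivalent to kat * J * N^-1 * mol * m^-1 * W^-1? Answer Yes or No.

No

Left side:
  kat = mol/s = s⁻¹·mol (catalytic activity).
  Combining: mol·kat = mol · (s⁻¹·mol) = s⁻¹·mol².
Right side:
  kat = mol/s = s⁻¹·mol (catalytic activity).
  J = N·m (work = force × distance),
      = kg·m²·s⁻².
  N = kg·m/s² = kg·m·s⁻² (force = mass × acceleration).
  So N⁻¹ = kg⁻¹·m⁻¹·s².
  W = J/s (power = energy per time),
      = kg·m²·s⁻³.
  So W⁻¹ = kg⁻¹·m⁻²·s³.
  Combining: kat·J·N⁻¹·mol·m⁻¹·W⁻¹ = (s⁻¹·mol) · (kg·m²·s⁻²) · (kg⁻¹·m⁻¹·s²) · mol · m⁻¹ · (kg⁻¹·m⁻²·s³) = kg⁻¹·m⁻²·s²·mol².
Left is s⁻¹·mol²; right is kg⁻¹·m⁻²·s²·mol² — different.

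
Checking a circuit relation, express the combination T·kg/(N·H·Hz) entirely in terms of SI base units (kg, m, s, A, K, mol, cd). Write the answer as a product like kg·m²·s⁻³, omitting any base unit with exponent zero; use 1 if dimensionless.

m⁻³·s³·A

N = kg·m·s⁻².
So N⁻¹ = kg⁻¹·m⁻¹·s².
H = kg·m²·s⁻²·A⁻².
So H⁻¹ = kg⁻¹·m⁻²·s²·A².
T = kg·s⁻²·A⁻¹.
Hz = s⁻¹.
So Hz⁻¹ = s.
Combining: N⁻¹·H⁻¹·T·kg·Hz⁻¹ = (kg⁻¹·m⁻¹·s²) · (kg⁻¹·m⁻²·s²·A²) · (kg·s⁻²·A⁻¹) · kg · s = m⁻³·s³·A.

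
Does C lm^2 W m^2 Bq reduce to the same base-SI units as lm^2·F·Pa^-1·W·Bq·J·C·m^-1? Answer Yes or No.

No

Left side:
  C = s·A.
  lm = cd.
  So lm² = cd².
  W = kg·m²·s⁻³.
  Bq = s⁻¹.
  Combining: C·lm²·W·m²·Bq = (s·A) · cd² · (kg·m²·s⁻³) · m² · s⁻¹ = kg·m⁴·s⁻³·A·cd².
Right side:
  lm = cd·sr = cd (luminous flux; sr is dimensionless).
  So lm² = cd².
  F = C/V (capacitance = charge per voltage),
      = A·s/(kg·m²·s⁻³·A⁻¹) (substituting C and V),
      = kg⁻¹·m⁻²·s⁴·A².
  Pa = N/m² (pressure = force per area),
      = kg·m⁻¹·s⁻².
  So Pa⁻¹ = kg⁻¹·m·s².
  W = J/s (power = energy per time),
      = kg·m²·s⁻³.
  Bq = 1/s = s⁻¹ (activity is decays per second).
  J = N·m (work = force × distance),
      = kg·m²·s⁻².
  C = A·s = s·A (charge = current × time).
  Combining: lm²·F·Pa⁻¹·W·Bq·J·C·m⁻¹ = cd² · (kg⁻¹·m⁻²·s⁴·A²) · (kg⁻¹·m·s²) · (kg·m²·s⁻³) · s⁻¹ · (kg·m²·s⁻²) · (s·A) · m⁻¹ = m²·s·A³·cd².
Left is kg·m⁴·s⁻³·A·cd²; right is m²·s·A³·cd² — different.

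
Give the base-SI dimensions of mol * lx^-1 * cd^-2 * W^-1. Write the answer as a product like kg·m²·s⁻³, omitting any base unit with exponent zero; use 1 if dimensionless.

lx = lm/m² (illuminance = luminous flux per area),
    = m⁻²·cd.
So lx⁻¹ = m²·cd⁻¹.
W = J/s (power = energy per time),
    = kg·m²·s⁻³.
So W⁻¹ = kg⁻¹·m⁻²·s³.
Combining: mol·lx⁻¹·cd⁻²·W⁻¹ = mol · (m²·cd⁻¹) · cd⁻² · (kg⁻¹·m⁻²·s³) = kg⁻¹·s³·mol·cd⁻³.

kg⁻¹·s³·mol·cd⁻³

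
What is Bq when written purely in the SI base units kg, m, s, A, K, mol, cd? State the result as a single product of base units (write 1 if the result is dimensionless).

s⁻¹

Bq = 1/s = s⁻¹ (activity is decays per second).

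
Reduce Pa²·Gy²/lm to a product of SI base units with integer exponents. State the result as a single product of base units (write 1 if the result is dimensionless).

Pa = N/m² (pressure = force per area),
    = kg·m⁻¹·s⁻².
So Pa² = kg²·m⁻²·s⁻⁴.
Gy = J/kg (absorbed dose = energy per mass),
    = m²·s⁻².
So Gy² = m⁴·s⁻⁴.
lm = cd·sr = cd (luminous flux; sr is dimensionless).
So lm⁻¹ = cd⁻¹.
Combining: Pa²·Gy²·lm⁻¹ = (kg²·m⁻²·s⁻⁴) · (m⁴·s⁻⁴) · cd⁻¹ = kg²·m²·s⁻⁸·cd⁻¹.

kg²·m²·s⁻⁸·cd⁻¹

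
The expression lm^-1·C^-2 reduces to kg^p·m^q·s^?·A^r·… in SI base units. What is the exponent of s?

lm = cd·sr = cd (luminous flux; sr is dimensionless).
So lm⁻¹ = cd⁻¹.
C = A·s = s·A (charge = current × time).
So C⁻² = s⁻²·A⁻².
Combining: lm⁻¹·C⁻² = cd⁻¹ · (s⁻²·A⁻²) = s⁻²·A⁻²·cd⁻¹.
The exponent of s is -2.

-2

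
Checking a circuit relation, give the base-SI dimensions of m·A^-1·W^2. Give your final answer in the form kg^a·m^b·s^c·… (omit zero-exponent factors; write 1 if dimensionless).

kg²·m⁵·s⁻⁶·A⁻¹

W = kg·m²·s⁻³.
So W² = kg²·m⁴·s⁻⁶.
Combining: m·A⁻¹·W² = m · A⁻¹ · (kg²·m⁴·s⁻⁶) = kg²·m⁵·s⁻⁶·A⁻¹.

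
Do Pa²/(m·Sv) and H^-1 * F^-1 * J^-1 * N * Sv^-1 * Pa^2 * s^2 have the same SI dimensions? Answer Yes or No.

Yes

Left side:
  Pa = N/m² (pressure = force per area),
      = kg·m⁻¹·s⁻².
  So Pa² = kg²·m⁻²·s⁻⁴.
  Sv = J/kg (equivalent dose = energy per mass),
      = m²·s⁻².
  So Sv⁻¹ = m⁻²·s².
  Combining: m⁻¹·Pa²·Sv⁻¹ = m⁻¹ · (kg²·m⁻²·s⁻⁴) · (m⁻²·s²) = kg²·m⁻⁵·s⁻².
Right side:
  H = Wb/A (inductance = flux per current),
      = kg·m²·s⁻²·A⁻².
  So H⁻¹ = kg⁻¹·m⁻²·s²·A².
  F = C/V (capacitance = charge per voltage),
      = A·s/(kg·m²·s⁻³·A⁻¹) (substituting C and V),
      = kg⁻¹·m⁻²·s⁴·A².
  So F⁻¹ = kg·m²·s⁻⁴·A⁻².
  J = N·m (work = force × distance),
      = kg·m²·s⁻².
  So J⁻¹ = kg⁻¹·m⁻²·s².
  N = kg·m/s² = kg·m·s⁻² (force = mass × acceleration).
  Sv = J/kg (equivalent dose = energy per mass),
      = m²·s⁻².
  So Sv⁻¹ = m⁻²·s².
  Pa = N/m² (pressure = force per area),
      = kg·m⁻¹·s⁻².
  So Pa² = kg²·m⁻²·s⁻⁴.
  Combining: H⁻¹·F⁻¹·J⁻¹·N·Sv⁻¹·Pa²·s² = (kg⁻¹·m⁻²·s²·A²) · (kg·m²·s⁻⁴·A⁻²) · (kg⁻¹·m⁻²·s²) · (kg·m·s⁻²) · (m⁻²·s²) · (kg²·m⁻²·s⁻⁴) · s² = kg²·m⁻⁵·s⁻².
Both reduce to kg²·m⁻⁵·s⁻².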